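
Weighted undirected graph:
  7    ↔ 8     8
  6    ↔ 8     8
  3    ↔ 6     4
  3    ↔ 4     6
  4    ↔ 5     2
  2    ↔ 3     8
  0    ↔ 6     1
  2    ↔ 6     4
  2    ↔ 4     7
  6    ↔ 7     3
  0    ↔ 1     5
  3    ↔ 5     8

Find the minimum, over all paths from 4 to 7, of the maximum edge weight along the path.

Checking several routes:
4 -> 2 -> 6 -> 7: max(7, 4, 3) = 7
4 -> 3 -> 2 -> 6 -> 8 -> 7: max(6, 8, 4, 8, 8) = 8
4 -> 3 -> 6 -> 7: max(6, 4, 3) = 6
4 -> 3 -> 2 -> 6 -> 7: max(6, 8, 4, 3) = 8
The minimum achievable maximum is 6.

6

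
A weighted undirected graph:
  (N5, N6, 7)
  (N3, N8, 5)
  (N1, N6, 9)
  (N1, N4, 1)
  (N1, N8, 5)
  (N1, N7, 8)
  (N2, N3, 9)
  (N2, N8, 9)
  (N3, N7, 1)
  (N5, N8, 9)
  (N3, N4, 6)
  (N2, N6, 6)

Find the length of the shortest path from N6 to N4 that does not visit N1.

Candidate routes:
N6 -> N2 -> N3 -> N4: 6 + 9 + 6 = 21
N6 -> N2 -> N8 -> N3 -> N4: 6 + 9 + 5 + 6 = 26
N6 -> N5 -> N8 -> N3 -> N4: 7 + 9 + 5 + 6 = 27
N6 -> N5 -> N8 -> N2 -> N3 -> N4: 7 + 9 + 9 + 9 + 6 = 40
Best route has total 21.

21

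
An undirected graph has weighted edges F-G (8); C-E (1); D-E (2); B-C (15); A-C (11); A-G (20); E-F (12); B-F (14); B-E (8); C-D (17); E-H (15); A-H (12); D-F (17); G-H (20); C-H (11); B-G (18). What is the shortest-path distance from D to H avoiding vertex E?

28

A few of the D→H routes:
D → C → A → H: 17 + 11 + 12 = 40
D → C → H: 17 + 11 = 28
D → F → G → H: 17 + 8 + 20 = 45
D → F → B → C → H: 17 + 14 + 15 + 11 = 57
Best route has total 28.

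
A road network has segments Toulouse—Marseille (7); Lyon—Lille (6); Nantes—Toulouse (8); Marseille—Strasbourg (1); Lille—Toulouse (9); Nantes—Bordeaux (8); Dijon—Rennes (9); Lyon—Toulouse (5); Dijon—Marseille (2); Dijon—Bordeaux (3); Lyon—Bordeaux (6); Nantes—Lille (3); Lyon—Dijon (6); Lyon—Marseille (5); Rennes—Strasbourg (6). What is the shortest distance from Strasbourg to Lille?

A few of the Strasbourg→Lille routes:
Strasbourg-Marseille-Toulouse-Lille: 1 + 7 + 9 = 17
Strasbourg-Marseille-Lyon-Lille: 1 + 5 + 6 = 12
Strasbourg-Marseille-Dijon-Lyon-Lille: 1 + 2 + 6 + 6 = 15
Shortest: 12.

12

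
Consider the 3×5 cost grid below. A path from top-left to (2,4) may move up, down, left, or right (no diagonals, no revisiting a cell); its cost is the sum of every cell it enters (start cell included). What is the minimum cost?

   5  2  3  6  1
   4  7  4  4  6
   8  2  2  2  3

21

Path [0,0] [0,1] [0,2] [1,2] [2,2] [2,3] [2,4]: 5 + 2 + 3 + 4 + 2 + 2 + 3 = 21.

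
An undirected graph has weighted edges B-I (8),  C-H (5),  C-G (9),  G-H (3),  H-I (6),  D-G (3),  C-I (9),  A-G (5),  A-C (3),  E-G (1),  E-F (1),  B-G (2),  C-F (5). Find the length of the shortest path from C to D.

10

Comparing a few candidate routes:
C → H → G → D: 5 + 3 + 3 = 11
C → F → E → G → D: 5 + 1 + 1 + 3 = 10
C → G → D: 9 + 3 = 12
C → A → G → D: 3 + 5 + 3 = 11
The minimum is 10.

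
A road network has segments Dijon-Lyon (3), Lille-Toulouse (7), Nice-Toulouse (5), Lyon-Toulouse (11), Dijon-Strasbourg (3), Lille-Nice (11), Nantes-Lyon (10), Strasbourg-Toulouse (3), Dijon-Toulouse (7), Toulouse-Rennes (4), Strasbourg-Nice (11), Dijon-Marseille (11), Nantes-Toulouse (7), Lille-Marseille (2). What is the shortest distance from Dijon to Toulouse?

6

Some routes from Dijon to Toulouse:
Dijon→Strasbourg→Toulouse: 3 + 3 = 6
Dijon→Lyon→Toulouse: 3 + 11 = 14
Dijon→Strasbourg→Nice→Toulouse: 3 + 11 + 5 = 19
Dijon→Toulouse: 7
Dijon→Lyon→Nantes→Toulouse: 3 + 10 + 7 = 20
Best route has total 6 km.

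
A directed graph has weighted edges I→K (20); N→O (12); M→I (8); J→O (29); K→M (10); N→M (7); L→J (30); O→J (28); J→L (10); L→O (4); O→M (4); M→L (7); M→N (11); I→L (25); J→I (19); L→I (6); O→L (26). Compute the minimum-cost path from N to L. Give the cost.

Checking several routes:
N - M - L: 7 + 7 = 14
N - O - M - L: 12 + 4 + 7 = 23
N - O - L: 12 + 26 = 38
Shortest: 14.

14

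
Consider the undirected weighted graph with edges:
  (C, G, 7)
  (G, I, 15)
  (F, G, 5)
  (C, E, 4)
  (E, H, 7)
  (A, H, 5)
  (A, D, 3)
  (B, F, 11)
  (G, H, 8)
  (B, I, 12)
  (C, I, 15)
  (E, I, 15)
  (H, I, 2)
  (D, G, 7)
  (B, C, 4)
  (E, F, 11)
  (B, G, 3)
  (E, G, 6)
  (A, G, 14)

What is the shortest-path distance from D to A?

3

A few of the D→A routes:
D → A: 3
D → G → E → H → A: 7 + 6 + 7 + 5 = 25
D → G → H → A: 7 + 8 + 5 = 20
D → G → A: 7 + 14 = 21
Shortest: 3.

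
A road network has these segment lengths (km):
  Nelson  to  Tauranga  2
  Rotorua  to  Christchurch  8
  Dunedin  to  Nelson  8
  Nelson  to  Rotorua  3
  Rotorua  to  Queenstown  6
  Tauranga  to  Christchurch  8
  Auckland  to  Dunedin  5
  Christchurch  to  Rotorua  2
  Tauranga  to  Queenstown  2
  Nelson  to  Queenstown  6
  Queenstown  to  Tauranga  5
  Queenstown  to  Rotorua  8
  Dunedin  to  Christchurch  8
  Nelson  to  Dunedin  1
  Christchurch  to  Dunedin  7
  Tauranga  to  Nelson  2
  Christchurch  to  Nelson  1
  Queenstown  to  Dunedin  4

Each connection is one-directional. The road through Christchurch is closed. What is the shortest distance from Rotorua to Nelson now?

13

Candidate routes:
Rotorua → Queenstown → Tauranga → Nelson: 6 + 5 + 2 = 13
Rotorua → Queenstown → Dunedin → Nelson: 6 + 4 + 8 = 18
Best route has total 13 km.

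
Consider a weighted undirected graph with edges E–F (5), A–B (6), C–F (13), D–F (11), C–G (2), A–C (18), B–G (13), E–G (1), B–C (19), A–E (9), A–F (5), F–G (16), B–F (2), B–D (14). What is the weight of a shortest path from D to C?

Comparing a few candidate routes:
D → B → F → E → G → C: 14 + 2 + 5 + 1 + 2 = 24
D → F → C: 11 + 13 = 24
D → F → B → G → C: 11 + 2 + 13 + 2 = 28
D → F → E → G → C: 11 + 5 + 1 + 2 = 19
Shortest: 19.

19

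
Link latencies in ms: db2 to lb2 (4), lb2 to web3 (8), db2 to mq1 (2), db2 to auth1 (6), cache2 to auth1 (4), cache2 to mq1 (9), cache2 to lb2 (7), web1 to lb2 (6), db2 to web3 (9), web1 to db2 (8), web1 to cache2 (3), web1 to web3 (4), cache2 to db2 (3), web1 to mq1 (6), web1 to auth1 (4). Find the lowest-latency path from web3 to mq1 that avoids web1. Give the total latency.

11

A few of the web3→mq1 routes:
web3 → lb2 → db2 → mq1: 8 + 4 + 2 = 14
web3 → lb2 → cache2 → db2 → mq1: 8 + 7 + 3 + 2 = 20
web3 → db2 → mq1: 9 + 2 = 11
Best route has total 11 ms.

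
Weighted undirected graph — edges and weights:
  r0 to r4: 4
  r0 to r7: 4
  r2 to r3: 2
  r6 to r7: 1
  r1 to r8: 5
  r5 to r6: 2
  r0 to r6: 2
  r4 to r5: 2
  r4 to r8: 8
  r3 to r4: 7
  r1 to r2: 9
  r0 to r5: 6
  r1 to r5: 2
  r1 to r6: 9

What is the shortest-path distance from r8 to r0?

11

Checking several routes:
r8→r4→r0: 8 + 4 = 12
r8→r1→r5→r6→r0: 5 + 2 + 2 + 2 = 11
r8→r1→r5→r0: 5 + 2 + 6 = 13
r8→r1→r5→r4→r0: 5 + 2 + 2 + 4 = 13
The minimum is 11.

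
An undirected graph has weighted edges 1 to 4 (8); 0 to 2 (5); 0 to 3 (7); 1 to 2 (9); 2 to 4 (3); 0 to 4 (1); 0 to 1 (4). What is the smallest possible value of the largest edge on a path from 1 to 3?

7

A few of the 1→3 routes:
1-4-2-0-3: max(8, 3, 5, 7) = 8
1-0-3: max(4, 7) = 7
1-4-0-3: max(8, 1, 7) = 8
Smallest bottleneck: 7.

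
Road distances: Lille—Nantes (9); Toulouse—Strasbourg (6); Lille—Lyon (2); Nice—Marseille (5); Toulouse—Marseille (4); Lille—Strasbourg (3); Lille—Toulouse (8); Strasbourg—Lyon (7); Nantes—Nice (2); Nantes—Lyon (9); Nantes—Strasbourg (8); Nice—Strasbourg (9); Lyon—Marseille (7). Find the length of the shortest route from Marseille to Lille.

Some routes from Marseille to Lille:
Marseille → Lyon → Lille: 7 + 2 = 9
Marseille → Nice → Nantes → Lille: 5 + 2 + 9 = 16
Marseille → Toulouse → Lille: 4 + 8 = 12
Marseille → Toulouse → Strasbourg → Lille: 4 + 6 + 3 = 13
Marseille → Lyon → Strasbourg → Lille: 7 + 7 + 3 = 17
Shortest: 9.

9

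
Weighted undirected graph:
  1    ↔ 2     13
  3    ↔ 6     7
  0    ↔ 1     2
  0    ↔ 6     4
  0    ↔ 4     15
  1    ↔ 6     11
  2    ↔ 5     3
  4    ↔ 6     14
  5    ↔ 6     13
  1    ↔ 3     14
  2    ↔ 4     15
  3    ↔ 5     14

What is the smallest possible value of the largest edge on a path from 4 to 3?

Comparing a few candidate routes:
4 - 6 - 1 - 3: max(14, 11, 14) = 14
4 - 6 - 1 - 2 - 5 - 3: max(14, 11, 13, 3, 14) = 14
4 - 6 - 3: max(14, 7) = 14
The minimum achievable maximum is 14.

14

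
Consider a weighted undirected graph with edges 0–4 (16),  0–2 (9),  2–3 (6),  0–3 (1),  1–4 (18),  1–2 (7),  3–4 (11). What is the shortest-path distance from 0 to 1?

14

Some routes from 0 to 1:
0-3-2-1: 1 + 6 + 7 = 14
0-4-1: 16 + 18 = 34
0-3-4-1: 1 + 11 + 18 = 30
0-2-1: 9 + 7 = 16
Shortest: 14.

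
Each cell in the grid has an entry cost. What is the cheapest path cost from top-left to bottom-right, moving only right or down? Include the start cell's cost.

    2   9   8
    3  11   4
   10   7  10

30

Take [0,0] → [1,0] → [1,1] → [1,2] → [2,2] for a total of 2 + 3 + 11 + 4 + 10 = 30.
For comparison, the top-then-right route costs 33.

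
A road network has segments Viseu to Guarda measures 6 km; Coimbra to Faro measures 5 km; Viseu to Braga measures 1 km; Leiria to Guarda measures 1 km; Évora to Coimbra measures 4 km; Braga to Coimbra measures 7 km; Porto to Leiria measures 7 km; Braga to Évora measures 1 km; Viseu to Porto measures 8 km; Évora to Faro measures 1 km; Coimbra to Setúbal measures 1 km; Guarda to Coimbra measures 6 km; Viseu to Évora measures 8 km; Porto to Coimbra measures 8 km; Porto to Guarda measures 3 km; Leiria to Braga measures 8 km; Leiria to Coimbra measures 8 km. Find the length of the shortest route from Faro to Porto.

11

Some routes from Faro to Porto:
Faro→Coimbra→Porto: 5 + 8 = 13
Faro→Évora→Braga→Viseu→Guarda→Porto: 1 + 1 + 1 + 6 + 3 = 12
Faro→Évora→Coimbra→Porto: 1 + 4 + 8 = 13
Faro→Évora→Braga→Viseu→Porto: 1 + 1 + 1 + 8 = 11
Faro→Coimbra→Guarda→Porto: 5 + 6 + 3 = 14
Best route has total 11 km.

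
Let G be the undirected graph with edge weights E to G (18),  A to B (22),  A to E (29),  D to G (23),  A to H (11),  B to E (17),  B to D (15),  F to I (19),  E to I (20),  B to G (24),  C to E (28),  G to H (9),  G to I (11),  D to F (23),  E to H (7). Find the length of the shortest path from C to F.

A few of the C→F routes:
C -> E -> B -> D -> F: 28 + 17 + 15 + 23 = 83
C -> E -> G -> I -> F: 28 + 18 + 11 + 19 = 76
C -> E -> I -> F: 28 + 20 + 19 = 67
C -> E -> H -> G -> I -> F: 28 + 7 + 9 + 11 + 19 = 74
Shortest: 67.

67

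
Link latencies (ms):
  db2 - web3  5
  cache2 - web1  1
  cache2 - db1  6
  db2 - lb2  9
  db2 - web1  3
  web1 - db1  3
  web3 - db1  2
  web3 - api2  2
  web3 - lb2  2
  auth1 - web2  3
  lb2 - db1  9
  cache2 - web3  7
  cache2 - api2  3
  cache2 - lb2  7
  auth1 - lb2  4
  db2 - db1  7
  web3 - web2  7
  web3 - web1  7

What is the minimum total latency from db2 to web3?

5

Comparing a few candidate routes:
db2-web1-db1-web3: 3 + 3 + 2 = 8
db2-web1-web3: 3 + 7 = 10
db2-web3: 5
db2-web1-cache2-api2-web3: 3 + 1 + 3 + 2 = 9
db2-db1-web3: 7 + 2 = 9
The minimum is 5 ms.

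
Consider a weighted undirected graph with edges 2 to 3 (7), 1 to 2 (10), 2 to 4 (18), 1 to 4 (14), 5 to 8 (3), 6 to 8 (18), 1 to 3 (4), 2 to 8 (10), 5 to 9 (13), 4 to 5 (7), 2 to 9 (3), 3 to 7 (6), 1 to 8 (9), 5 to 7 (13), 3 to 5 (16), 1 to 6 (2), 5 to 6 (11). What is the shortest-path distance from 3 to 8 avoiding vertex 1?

Comparing a few candidate routes:
3 - 5 - 9 - 2 - 8: 16 + 13 + 3 + 10 = 42
3 - 7 - 5 - 8: 6 + 13 + 3 = 22
3 - 5 - 8: 16 + 3 = 19
3 - 2 - 4 - 5 - 8: 7 + 18 + 7 + 3 = 35
3 - 2 - 8: 7 + 10 = 17
3 - 2 - 9 - 5 - 8: 7 + 3 + 13 + 3 = 26
The minimum is 17.

17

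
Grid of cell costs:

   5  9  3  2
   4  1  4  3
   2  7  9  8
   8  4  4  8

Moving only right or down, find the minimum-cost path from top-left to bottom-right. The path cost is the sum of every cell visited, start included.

Path r0c0 → r1c0 → r1c1 → r1c2 → r1c3 → r2c3 → r3c3: 5 + 4 + 1 + 4 + 3 + 8 + 8 = 33.

33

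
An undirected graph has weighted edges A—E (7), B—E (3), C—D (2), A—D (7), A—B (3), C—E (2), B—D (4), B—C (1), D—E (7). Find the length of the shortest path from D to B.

Some routes from D to B:
D → C → B: 2 + 1 = 3
D → C → E → B: 2 + 2 + 3 = 7
D → A → B: 7 + 3 = 10
D → E → B: 7 + 3 = 10
D → B: 4
Shortest: 3.

3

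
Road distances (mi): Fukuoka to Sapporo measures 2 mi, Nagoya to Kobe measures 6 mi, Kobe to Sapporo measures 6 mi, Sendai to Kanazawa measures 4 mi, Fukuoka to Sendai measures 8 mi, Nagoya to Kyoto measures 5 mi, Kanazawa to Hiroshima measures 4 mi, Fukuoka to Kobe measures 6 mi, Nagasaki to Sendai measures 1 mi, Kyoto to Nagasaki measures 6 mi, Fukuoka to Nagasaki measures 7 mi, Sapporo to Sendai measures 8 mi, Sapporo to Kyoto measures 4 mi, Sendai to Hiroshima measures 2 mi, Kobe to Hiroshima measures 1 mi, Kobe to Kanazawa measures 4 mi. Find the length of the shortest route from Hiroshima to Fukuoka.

Checking several routes:
Hiroshima → Sendai → Fukuoka: 2 + 8 = 10
Hiroshima → Kobe → Sapporo → Fukuoka: 1 + 6 + 2 = 9
Hiroshima → Kobe → Fukuoka: 1 + 6 = 7
Shortest: 7 mi.

7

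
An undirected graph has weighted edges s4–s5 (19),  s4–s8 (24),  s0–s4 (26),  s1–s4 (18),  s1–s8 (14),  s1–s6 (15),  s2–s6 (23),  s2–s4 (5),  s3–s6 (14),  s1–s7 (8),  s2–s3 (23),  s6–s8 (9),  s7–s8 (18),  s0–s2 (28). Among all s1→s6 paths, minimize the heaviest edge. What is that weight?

A few of the s1→s6 routes:
s1→s6: max(15) = 15
s1→s7→s8→s6: max(8, 18, 9) = 18
s1→s8→s6: max(14, 9) = 14
Best route has worst link 14.

14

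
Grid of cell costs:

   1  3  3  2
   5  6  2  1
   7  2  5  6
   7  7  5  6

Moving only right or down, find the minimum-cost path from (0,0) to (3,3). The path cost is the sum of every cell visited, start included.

22

Cheapest: [0,0]→[0,1]→[0,2]→[0,3]→[1,3]→[2,3]→[3,3]
  1 + 3 + 3 + 2 + 1 + 6 + 6 = 22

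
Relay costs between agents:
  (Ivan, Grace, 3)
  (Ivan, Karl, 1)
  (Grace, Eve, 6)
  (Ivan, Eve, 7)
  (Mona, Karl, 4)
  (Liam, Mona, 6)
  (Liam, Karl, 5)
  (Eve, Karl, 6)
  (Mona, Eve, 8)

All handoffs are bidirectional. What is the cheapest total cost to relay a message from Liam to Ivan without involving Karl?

Candidate routes:
Liam-Mona-Eve-Ivan: 6 + 8 + 7 = 21
Liam-Mona-Eve-Grace-Ivan: 6 + 8 + 6 + 3 = 23
The minimum is 21.

21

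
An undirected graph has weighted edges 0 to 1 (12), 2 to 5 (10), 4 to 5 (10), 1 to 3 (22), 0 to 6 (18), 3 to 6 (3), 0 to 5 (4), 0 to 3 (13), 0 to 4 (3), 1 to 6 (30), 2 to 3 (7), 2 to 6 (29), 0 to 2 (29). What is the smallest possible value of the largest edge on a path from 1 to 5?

Some routes from 1 to 5:
1-0-5: max(12, 4) = 12
1-0-4-5: max(12, 3, 10) = 12
1-0-3-2-5: max(12, 13, 7, 10) = 13
1-0-6-3-2-5: max(12, 18, 3, 7, 10) = 18
Smallest bottleneck: 12.

12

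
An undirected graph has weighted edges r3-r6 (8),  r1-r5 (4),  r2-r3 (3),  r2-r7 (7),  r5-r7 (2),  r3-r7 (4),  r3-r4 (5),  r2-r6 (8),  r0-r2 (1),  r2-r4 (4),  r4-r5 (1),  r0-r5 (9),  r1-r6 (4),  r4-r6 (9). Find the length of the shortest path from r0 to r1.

10

Checking several routes:
r0-r2-r6-r1: 1 + 8 + 4 = 13
r0-r5-r1: 9 + 4 = 13
r0-r2-r4-r5-r1: 1 + 4 + 1 + 4 = 10
Shortest: 10.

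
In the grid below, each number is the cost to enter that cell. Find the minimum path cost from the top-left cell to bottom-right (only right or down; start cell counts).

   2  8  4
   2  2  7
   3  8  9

22

Best path: [0,0] [1,0] [1,1] [1,2] [2,2]
Cost: 2 + 2 + 2 + 7 + 9 = 22
(Top row then right column would cost 30.)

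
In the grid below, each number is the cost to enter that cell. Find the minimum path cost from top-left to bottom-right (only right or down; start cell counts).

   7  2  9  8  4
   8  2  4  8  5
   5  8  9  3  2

One optimal route is (0,0)→(0,1)→(1,1)→(1,2)→(1,3)→(2,3)→(2,4).
Its cost is 7 + 2 + 2 + 4 + 8 + 3 + 2 = 28.
For comparison, the top-then-right route costs 37.

28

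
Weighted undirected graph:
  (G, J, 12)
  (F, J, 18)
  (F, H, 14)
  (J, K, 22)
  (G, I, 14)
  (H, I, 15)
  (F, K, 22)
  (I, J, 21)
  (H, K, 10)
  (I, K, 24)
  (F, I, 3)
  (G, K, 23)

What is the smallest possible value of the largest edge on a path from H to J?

Checking several routes:
H→I→G→J: max(15, 14, 12) = 15
H→I→F→J: max(15, 3, 18) = 18
H→F→I→G→J: max(14, 3, 14, 12) = 14
The minimum achievable maximum is 14.

14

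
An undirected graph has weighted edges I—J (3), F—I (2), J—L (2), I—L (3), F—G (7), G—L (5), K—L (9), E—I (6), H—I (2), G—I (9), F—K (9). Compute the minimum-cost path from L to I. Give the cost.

Comparing a few candidate routes:
L→G→F→I: 5 + 7 + 2 = 14
L→J→I: 2 + 3 = 5
L→I: 3
L→G→I: 5 + 9 = 14
Best route has total 3.

3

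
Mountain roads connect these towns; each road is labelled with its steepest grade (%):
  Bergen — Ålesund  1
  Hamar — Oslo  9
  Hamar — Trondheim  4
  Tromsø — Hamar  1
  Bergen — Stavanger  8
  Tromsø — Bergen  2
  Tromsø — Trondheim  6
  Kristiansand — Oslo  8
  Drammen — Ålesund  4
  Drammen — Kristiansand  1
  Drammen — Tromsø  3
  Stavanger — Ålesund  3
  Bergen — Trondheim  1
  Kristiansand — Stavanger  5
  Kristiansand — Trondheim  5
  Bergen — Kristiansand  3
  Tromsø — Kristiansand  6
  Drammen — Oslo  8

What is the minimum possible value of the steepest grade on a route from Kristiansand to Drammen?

Comparing a few candidate routes:
Kristiansand→Drammen: max(1) = 1
Kristiansand→Bergen→Ålesund→Drammen: max(3, 1, 4) = 4
Kristiansand→Bergen→Tromsø→Drammen: max(3, 2, 3) = 3
Kristiansand→Bergen→Trondheim→Hamar→Tromsø→Drammen: max(3, 1, 4, 1, 3) = 4
Kristiansand→Stavanger→Ålesund→Bergen→Tromsø→Drammen: max(5, 3, 1, 2, 3) = 5
Best route has worst link 1%.

1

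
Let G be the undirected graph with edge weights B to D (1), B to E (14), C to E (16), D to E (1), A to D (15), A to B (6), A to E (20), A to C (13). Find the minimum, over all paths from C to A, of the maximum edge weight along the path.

13

A few of the C→A routes:
C - E - B - D - A: max(16, 14, 1, 15) = 16
C - E - D - B - A: max(16, 1, 1, 6) = 16
C - A: max(13) = 13
C - E - B - A: max(16, 14, 6) = 16
Best route has worst link 13.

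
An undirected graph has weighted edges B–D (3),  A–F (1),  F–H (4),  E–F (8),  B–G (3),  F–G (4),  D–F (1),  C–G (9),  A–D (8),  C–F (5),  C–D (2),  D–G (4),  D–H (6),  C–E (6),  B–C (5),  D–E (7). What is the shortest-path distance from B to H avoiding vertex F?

Comparing a few candidate routes:
B -> C -> D -> H: 5 + 2 + 6 = 13
B -> C -> E -> D -> H: 5 + 6 + 7 + 6 = 24
B -> D -> H: 3 + 6 = 9
B -> G -> D -> H: 3 + 4 + 6 = 13
B -> G -> C -> D -> H: 3 + 9 + 2 + 6 = 20
Best route has total 9.

9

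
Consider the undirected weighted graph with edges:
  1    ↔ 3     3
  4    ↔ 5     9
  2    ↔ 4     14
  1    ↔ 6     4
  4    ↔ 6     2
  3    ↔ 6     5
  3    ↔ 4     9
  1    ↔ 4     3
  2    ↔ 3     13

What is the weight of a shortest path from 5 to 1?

Checking several routes:
5 - 4 - 6 - 1: 9 + 2 + 4 = 15
5 - 4 - 3 - 1: 9 + 9 + 3 = 21
5 - 4 - 1: 9 + 3 = 12
5 - 4 - 3 - 6 - 1: 9 + 9 + 5 + 4 = 27
5 - 4 - 6 - 3 - 1: 9 + 2 + 5 + 3 = 19
Best route has total 12.

12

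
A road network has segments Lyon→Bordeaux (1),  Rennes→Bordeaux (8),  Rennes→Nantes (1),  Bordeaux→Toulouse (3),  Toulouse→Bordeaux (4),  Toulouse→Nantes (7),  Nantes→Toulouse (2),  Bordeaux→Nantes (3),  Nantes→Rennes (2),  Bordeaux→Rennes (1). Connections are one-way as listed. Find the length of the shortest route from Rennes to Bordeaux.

Routes from Rennes to Bordeaux:
Rennes-Nantes-Toulouse-Bordeaux: 1 + 2 + 4 = 7
Rennes-Bordeaux: 8
Shortest: 7 mi.

7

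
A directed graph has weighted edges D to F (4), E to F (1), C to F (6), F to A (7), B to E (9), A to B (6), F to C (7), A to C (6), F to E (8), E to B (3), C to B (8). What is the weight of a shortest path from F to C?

Paths from F to C:
F→A→C: 7 + 6 = 13
F→C: 7
Best route has total 7.

7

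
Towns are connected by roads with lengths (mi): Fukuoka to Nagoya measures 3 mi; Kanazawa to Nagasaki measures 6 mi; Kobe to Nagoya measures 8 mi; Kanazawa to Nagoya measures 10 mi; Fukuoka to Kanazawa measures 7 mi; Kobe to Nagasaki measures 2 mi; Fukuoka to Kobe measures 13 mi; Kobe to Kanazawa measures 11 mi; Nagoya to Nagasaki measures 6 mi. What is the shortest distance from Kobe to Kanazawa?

8

Some routes from Kobe to Kanazawa:
Kobe→Nagasaki→Kanazawa: 2 + 6 = 8
Kobe→Nagasaki→Nagoya→Kanazawa: 2 + 6 + 10 = 18
Kobe→Kanazawa: 11
Kobe→Nagasaki→Nagoya→Fukuoka→Kanazawa: 2 + 6 + 3 + 7 = 18
The minimum is 8 mi.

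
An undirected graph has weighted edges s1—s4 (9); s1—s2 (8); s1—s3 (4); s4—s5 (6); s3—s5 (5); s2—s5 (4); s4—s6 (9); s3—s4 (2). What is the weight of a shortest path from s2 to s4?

Routes from s2 to s4:
s2 → s5 → s3 → s4: 4 + 5 + 2 = 11
s2 → s1 → s3 → s5 → s4: 8 + 4 + 5 + 6 = 23
s2 → s1 → s4: 8 + 9 = 17
s2 → s5 → s4: 4 + 6 = 10
s2 → s1 → s3 → s4: 8 + 4 + 2 = 14
s2 → s5 → s3 → s1 → s4: 4 + 5 + 4 + 9 = 22
Best route has total 10.

10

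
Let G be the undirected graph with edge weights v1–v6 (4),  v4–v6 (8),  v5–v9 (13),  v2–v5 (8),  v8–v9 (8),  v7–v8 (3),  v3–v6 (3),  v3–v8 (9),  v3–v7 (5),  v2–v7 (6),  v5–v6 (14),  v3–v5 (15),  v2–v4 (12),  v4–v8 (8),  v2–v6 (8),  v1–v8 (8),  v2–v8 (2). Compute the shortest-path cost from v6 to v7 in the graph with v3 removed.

Comparing a few candidate routes:
v6 -> v2 -> v7: 8 + 6 = 14
v6 -> v1 -> v8 -> v7: 4 + 8 + 3 = 15
v6 -> v4 -> v8 -> v7: 8 + 8 + 3 = 19
v6 -> v2 -> v8 -> v7: 8 + 2 + 3 = 13
The minimum is 13.

13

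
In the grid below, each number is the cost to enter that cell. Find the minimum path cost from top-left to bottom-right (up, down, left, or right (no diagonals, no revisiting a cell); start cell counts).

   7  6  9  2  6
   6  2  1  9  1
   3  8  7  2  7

32

Take r0c0 → r0c1 → r1c1 → r1c2 → r2c2 → r2c3 → r2c4 for a total of 7 + 6 + 2 + 1 + 7 + 2 + 7 = 32.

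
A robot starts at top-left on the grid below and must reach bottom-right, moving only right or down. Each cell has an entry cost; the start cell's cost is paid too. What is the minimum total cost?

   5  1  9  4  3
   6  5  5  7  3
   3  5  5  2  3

Best path: (0,0)→(0,1)→(1,1)→(1,2)→(2,2)→(2,3)→(2,4)
Cost: 5 + 1 + 5 + 5 + 5 + 2 + 3 = 26
(Top row then right column would cost 28.)

26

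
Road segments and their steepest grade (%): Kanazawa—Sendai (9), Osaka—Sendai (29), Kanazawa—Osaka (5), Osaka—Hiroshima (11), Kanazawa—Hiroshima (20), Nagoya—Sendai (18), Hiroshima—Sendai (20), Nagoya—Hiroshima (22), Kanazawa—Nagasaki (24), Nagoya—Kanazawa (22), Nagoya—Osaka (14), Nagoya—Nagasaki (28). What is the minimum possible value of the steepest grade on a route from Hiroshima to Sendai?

Comparing a few candidate routes:
Hiroshima - Kanazawa - Sendai: max(20, 9) = 20
Hiroshima - Sendai: max(20) = 20
Hiroshima - Kanazawa - Osaka - Nagoya - Sendai: max(20, 5, 14, 18) = 20
Hiroshima - Osaka - Kanazawa - Sendai: max(11, 5, 9) = 11
Hiroshima - Osaka - Nagoya - Sendai: max(11, 14, 18) = 18
Best route has worst link 11%.

11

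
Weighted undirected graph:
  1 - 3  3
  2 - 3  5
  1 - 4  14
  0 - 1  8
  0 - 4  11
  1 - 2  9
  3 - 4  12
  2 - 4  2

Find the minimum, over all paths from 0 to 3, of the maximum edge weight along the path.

8

A few of the 0→3 routes:
0 -> 4 -> 2 -> 1 -> 3: max(11, 2, 9, 3) = 11
0 -> 4 -> 2 -> 3: max(11, 2, 5) = 11
0 -> 1 -> 2 -> 3: max(8, 9, 5) = 9
0 -> 1 -> 3: max(8, 3) = 8
0 -> 1 -> 2 -> 4 -> 3: max(8, 9, 2, 12) = 12
The minimum achievable maximum is 8.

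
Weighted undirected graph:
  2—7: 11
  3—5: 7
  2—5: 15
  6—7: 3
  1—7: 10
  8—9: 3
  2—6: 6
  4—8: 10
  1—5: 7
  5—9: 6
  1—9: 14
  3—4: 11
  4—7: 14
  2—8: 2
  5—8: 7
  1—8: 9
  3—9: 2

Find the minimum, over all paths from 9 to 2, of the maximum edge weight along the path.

A few of the 9→2 routes:
9 - 8 - 2: max(3, 2) = 3
9 - 3 - 5 - 8 - 2: max(2, 7, 7, 2) = 7
9 - 5 - 8 - 2: max(6, 7, 2) = 7
Best route has worst link 3.

3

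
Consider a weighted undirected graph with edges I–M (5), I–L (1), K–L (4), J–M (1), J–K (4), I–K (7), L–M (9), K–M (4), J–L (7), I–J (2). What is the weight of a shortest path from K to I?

Comparing a few candidate routes:
K→J→I: 4 + 2 = 6
K→L→I: 4 + 1 = 5
K→M→J→I: 4 + 1 + 2 = 7
Best route has total 5.

5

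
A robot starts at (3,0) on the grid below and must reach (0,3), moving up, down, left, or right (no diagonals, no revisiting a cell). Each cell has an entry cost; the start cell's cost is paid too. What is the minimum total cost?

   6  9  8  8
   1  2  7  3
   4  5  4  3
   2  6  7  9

27

Take r3c0 → r2c0 → r1c0 → r1c1 → r1c2 → r1c3 → r0c3 for a total of 2 + 4 + 1 + 2 + 7 + 3 + 8 = 27.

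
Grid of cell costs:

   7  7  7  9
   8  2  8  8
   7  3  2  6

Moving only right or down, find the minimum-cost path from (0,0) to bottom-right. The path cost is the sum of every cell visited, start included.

Take (0,0)→(0,1)→(1,1)→(2,1)→(2,2)→(2,3) for a total of 7 + 7 + 2 + 3 + 2 + 6 = 27.
For comparison, the top-then-right route costs 44.

27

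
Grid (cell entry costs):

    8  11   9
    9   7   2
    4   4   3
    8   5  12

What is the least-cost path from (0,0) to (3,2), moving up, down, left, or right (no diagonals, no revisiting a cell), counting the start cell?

40

One optimal route is (0,0) -> (1,0) -> (2,0) -> (2,1) -> (2,2) -> (3,2).
Its cost is 8 + 9 + 4 + 4 + 3 + 12 = 40.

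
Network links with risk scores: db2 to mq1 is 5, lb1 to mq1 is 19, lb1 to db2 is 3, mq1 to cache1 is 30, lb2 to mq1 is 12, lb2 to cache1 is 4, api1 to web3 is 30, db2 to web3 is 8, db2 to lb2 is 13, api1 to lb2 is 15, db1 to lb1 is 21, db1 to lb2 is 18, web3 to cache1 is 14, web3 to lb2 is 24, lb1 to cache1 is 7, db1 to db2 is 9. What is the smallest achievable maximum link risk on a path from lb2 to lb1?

7

Some routes from lb2 to lb1:
lb2→db2→lb1: max(13, 3) = 13
lb2→mq1→db2→web3→cache1→lb1: max(12, 5, 8, 14, 7) = 14
lb2→mq1→db2→lb1: max(12, 5, 3) = 12
lb2→db2→web3→cache1→lb1: max(13, 8, 14, 7) = 14
lb2→cache1→web3→db2→lb1: max(4, 14, 8, 3) = 14
lb2→cache1→lb1: max(4, 7) = 7
The minimum achievable maximum is 7.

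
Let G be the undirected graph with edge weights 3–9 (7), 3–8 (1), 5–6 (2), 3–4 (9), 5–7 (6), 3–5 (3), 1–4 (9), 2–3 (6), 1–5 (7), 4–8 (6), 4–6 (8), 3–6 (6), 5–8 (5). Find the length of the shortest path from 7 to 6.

8

Comparing a few candidate routes:
7 → 5 → 8 → 4 → 6: 6 + 5 + 6 + 8 = 25
7 → 5 → 6: 6 + 2 = 8
7 → 5 → 3 → 6: 6 + 3 + 6 = 15
7 → 5 → 3 → 8 → 4 → 6: 6 + 3 + 1 + 6 + 8 = 24
7 → 5 → 3 → 4 → 6: 6 + 3 + 9 + 8 = 26
7 → 5 → 8 → 3 → 6: 6 + 5 + 1 + 6 = 18
Best route has total 8.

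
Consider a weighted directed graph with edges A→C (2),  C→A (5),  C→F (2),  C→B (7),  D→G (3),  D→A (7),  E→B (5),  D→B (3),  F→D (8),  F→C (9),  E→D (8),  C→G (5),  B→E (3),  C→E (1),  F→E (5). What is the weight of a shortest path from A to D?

11

Paths from A to D:
A → C → B → E → D: 2 + 7 + 3 + 8 = 20
A → C → F → E → D: 2 + 2 + 5 + 8 = 17
A → C → F → D: 2 + 2 + 8 = 12
A → C → E → D: 2 + 1 + 8 = 11
The minimum is 11.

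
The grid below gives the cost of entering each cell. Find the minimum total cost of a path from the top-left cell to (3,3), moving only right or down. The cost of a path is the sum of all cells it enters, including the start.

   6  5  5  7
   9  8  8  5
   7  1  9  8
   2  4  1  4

Cheapest: r0c0→r0c1→r1c1→r2c1→r3c1→r3c2→r3c3
  6 + 5 + 8 + 1 + 4 + 1 + 4 = 29

29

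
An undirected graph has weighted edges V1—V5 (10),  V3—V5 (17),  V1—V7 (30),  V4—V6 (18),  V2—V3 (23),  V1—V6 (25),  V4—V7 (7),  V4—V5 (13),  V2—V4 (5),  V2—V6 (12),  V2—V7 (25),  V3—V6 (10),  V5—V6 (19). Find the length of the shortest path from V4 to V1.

23

A few of the V4→V1 routes:
V4→V2→V6→V1: 5 + 12 + 25 = 42
V4→V5→V1: 13 + 10 = 23
V4→V7→V1: 7 + 30 = 37
The minimum is 23.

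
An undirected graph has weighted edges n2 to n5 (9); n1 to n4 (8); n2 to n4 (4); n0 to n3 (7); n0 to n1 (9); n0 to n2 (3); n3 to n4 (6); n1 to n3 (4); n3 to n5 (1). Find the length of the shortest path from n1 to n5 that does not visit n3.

21

Routes from n1 to n5 avoiding n3:
n1 - n0 - n2 - n5: 9 + 3 + 9 = 21
n1 - n4 - n2 - n5: 8 + 4 + 9 = 21
The minimum is 21.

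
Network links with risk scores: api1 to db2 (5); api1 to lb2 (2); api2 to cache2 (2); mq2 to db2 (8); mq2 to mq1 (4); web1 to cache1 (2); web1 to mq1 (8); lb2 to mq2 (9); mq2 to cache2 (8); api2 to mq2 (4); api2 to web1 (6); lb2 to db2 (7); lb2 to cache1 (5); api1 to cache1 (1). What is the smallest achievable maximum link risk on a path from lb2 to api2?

6

Checking several routes:
lb2 → db2 → api1 → cache1 → web1 → api2: max(7, 5, 1, 2, 6) = 7
lb2 → db2 → mq2 → cache2 → api2: max(7, 8, 8, 2) = 8
lb2 → cache1 → web1 → api2: max(5, 2, 6) = 6
lb2 → db2 → mq2 → mq1 → web1 → api2: max(7, 8, 4, 8, 6) = 8
lb2 → api1 → cache1 → web1 → api2: max(2, 1, 2, 6) = 6
Smallest bottleneck: 6.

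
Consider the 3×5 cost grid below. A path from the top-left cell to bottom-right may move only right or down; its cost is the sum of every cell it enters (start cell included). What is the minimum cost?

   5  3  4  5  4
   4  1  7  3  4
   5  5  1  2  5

22

Take [0,0] [0,1] [1,1] [2,1] [2,2] [2,3] [2,4] for a total of 5 + 3 + 1 + 5 + 1 + 2 + 5 = 22.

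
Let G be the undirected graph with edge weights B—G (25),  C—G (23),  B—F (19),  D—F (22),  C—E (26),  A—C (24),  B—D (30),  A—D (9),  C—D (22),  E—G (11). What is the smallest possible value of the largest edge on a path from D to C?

22

Comparing a few candidate routes:
D - C: max(22) = 22
D - F - B - G - C: max(22, 19, 25, 23) = 25
D - A - C: max(9, 24) = 24
The minimum achievable maximum is 22.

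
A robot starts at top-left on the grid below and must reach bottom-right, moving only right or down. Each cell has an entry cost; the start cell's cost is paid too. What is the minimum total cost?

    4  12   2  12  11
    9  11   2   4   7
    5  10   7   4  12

40

Best path: [0,0] -> [0,1] -> [0,2] -> [1,2] -> [1,3] -> [2,3] -> [2,4]
Cost: 4 + 12 + 2 + 2 + 4 + 4 + 12 = 40
For comparison, the top-then-right route costs 60.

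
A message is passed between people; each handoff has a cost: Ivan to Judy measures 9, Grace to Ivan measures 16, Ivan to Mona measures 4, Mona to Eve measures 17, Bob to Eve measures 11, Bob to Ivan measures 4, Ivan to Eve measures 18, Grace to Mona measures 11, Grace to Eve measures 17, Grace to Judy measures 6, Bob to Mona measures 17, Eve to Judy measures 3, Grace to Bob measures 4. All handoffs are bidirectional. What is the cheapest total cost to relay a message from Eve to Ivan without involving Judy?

15

Checking several routes:
Eve - Ivan: 18
Eve - Bob - Ivan: 11 + 4 = 15
Eve - Mona - Ivan: 17 + 4 = 21
Eve - Grace - Bob - Ivan: 17 + 4 + 4 = 25
Best route has total 15.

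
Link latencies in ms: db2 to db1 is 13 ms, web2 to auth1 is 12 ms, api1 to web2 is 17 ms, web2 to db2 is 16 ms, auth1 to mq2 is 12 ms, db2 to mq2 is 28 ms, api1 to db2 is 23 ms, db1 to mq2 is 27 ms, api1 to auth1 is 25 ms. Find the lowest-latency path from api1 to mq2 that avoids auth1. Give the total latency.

Comparing a few candidate routes:
api1 → web2 → db2 → mq2: 17 + 16 + 28 = 61
api1 → db2 → db1 → mq2: 23 + 13 + 27 = 63
api1 → db2 → mq2: 23 + 28 = 51
The minimum is 51 ms.

51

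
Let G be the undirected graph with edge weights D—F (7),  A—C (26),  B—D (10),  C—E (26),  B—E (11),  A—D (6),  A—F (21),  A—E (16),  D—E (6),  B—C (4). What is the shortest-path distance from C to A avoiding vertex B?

26

Checking several routes:
C → E → A: 26 + 16 = 42
C → E → D → A: 26 + 6 + 6 = 38
C → A: 26
The minimum is 26.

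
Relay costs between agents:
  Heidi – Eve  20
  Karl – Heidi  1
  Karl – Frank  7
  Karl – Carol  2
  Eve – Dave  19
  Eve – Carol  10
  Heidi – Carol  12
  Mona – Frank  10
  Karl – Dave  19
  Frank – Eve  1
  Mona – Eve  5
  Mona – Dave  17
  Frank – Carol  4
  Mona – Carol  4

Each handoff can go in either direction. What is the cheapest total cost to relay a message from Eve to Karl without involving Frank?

Some routes from Eve to Karl avoiding Frank:
Eve-Mona-Carol-Karl: 5 + 4 + 2 = 11
Eve-Heidi-Karl: 20 + 1 = 21
Eve-Carol-Karl: 10 + 2 = 12
Shortest: 11.

11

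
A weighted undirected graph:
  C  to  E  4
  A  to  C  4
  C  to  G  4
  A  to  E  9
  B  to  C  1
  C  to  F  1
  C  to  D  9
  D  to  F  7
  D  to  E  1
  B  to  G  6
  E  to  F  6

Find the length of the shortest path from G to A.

8

Comparing a few candidate routes:
G - B - C - A: 6 + 1 + 4 = 11
G - B - C - E - A: 6 + 1 + 4 + 9 = 20
G - C - A: 4 + 4 = 8
G - C - E - A: 4 + 4 + 9 = 17
The minimum is 8.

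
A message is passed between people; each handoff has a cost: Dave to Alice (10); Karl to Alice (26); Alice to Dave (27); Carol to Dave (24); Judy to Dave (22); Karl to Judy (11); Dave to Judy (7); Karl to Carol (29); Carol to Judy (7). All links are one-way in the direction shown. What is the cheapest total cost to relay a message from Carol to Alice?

Routes from Carol to Alice:
Carol-Judy-Dave-Alice: 7 + 22 + 10 = 39
Carol-Dave-Alice: 24 + 10 = 34
Best route has total 34.

34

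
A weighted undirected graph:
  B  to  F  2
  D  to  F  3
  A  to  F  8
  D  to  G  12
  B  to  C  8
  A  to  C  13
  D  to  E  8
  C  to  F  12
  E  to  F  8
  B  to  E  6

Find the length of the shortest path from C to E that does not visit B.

Checking several routes:
C → F → D → E: 12 + 3 + 8 = 23
C → F → E: 12 + 8 = 20
C → A → F → E: 13 + 8 + 8 = 29
Shortest: 20.

20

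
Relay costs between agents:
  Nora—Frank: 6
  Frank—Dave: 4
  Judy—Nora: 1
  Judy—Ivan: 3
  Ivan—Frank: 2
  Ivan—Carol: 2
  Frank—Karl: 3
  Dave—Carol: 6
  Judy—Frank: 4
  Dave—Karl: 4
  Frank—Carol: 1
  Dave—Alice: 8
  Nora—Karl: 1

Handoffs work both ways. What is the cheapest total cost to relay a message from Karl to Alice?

Some routes from Karl to Alice:
Karl→Frank→Carol→Dave→Alice: 3 + 1 + 6 + 8 = 18
Karl→Frank→Dave→Alice: 3 + 4 + 8 = 15
Karl→Dave→Alice: 4 + 8 = 12
The minimum is 12.

12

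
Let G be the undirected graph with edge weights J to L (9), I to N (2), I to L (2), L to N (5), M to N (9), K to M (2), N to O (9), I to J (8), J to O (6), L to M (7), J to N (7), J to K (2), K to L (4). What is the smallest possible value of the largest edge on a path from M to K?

2

Some routes from M to K:
M - L - N - J - K: max(7, 5, 7, 2) = 7
M - K: max(2) = 2
M - L - N - I - J - K: max(7, 5, 2, 8, 2) = 8
M - L - I - J - K: max(7, 2, 8, 2) = 8
M - L - K: max(7, 4) = 7
M - L - I - N - J - K: max(7, 2, 2, 7, 2) = 7
The minimum achievable maximum is 2.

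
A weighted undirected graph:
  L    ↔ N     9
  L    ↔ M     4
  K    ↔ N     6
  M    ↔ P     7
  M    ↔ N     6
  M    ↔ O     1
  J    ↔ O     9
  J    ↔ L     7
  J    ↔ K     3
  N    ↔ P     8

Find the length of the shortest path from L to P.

11

Checking several routes:
L -> M -> P: 4 + 7 = 11
L -> N -> P: 9 + 8 = 17
L -> M -> N -> P: 4 + 6 + 8 = 18
The minimum is 11.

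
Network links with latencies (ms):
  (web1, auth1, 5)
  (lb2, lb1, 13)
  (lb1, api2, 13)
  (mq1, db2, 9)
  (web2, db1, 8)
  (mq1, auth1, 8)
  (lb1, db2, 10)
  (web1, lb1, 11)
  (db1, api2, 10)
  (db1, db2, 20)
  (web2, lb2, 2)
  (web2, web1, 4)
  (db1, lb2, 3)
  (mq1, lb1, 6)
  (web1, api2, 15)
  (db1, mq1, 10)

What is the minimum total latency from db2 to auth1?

17

Some routes from db2 to auth1:
db2 → mq1 → db1 → lb2 → web2 → web1 → auth1: 9 + 10 + 3 + 2 + 4 + 5 = 33
db2 → mq1 → auth1: 9 + 8 = 17
db2 → db1 → lb2 → web2 → web1 → auth1: 20 + 3 + 2 + 4 + 5 = 34
db2 → lb1 → mq1 → auth1: 10 + 6 + 8 = 24
db2 → mq1 → lb1 → web1 → auth1: 9 + 6 + 11 + 5 = 31
db2 → lb1 → web1 → auth1: 10 + 11 + 5 = 26
Best route has total 17 ms.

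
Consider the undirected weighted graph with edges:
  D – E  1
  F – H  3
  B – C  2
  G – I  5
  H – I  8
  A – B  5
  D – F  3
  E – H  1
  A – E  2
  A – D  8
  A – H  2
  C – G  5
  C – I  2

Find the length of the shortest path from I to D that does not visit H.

Comparing a few candidate routes:
I→G→C→B→A→E→D: 5 + 5 + 2 + 5 + 2 + 1 = 20
I→C→B→A→D: 2 + 2 + 5 + 8 = 17
I→C→B→A→E→D: 2 + 2 + 5 + 2 + 1 = 12
The minimum is 12.

12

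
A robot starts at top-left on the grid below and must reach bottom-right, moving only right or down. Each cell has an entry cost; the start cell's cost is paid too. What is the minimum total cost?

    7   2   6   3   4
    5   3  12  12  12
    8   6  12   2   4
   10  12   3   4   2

38

Path r0c0 → r0c1 → r0c2 → r0c3 → r1c3 → r2c3 → r2c4 → r3c4: 7 + 2 + 6 + 3 + 12 + 2 + 4 + 2 = 38.
For comparison, the top-then-right route costs 40.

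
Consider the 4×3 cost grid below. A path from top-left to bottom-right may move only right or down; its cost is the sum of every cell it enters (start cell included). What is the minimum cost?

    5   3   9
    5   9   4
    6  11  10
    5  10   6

Cheapest: (0,0) (0,1) (0,2) (1,2) (2,2) (3,2)
  5 + 3 + 9 + 4 + 10 + 6 = 37

37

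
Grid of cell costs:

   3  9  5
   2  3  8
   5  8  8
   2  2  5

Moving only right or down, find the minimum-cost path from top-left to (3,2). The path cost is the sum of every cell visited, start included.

19

One optimal route is (0,0) → (1,0) → (2,0) → (3,0) → (3,1) → (3,2).
Its cost is 3 + 2 + 5 + 2 + 2 + 5 = 19.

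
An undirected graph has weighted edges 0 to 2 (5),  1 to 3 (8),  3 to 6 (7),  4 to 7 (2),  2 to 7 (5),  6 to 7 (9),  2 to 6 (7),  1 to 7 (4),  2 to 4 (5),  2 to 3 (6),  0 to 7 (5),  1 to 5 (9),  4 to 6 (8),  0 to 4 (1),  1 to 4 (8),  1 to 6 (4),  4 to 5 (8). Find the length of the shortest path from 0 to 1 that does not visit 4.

Checking several routes:
0 - 2 - 6 - 1: 5 + 7 + 4 = 16
0 - 2 - 3 - 1: 5 + 6 + 8 = 19
0 - 2 - 7 - 1: 5 + 5 + 4 = 14
0 - 7 - 1: 5 + 4 = 9
0 - 7 - 6 - 1: 5 + 9 + 4 = 18
The minimum is 9.

9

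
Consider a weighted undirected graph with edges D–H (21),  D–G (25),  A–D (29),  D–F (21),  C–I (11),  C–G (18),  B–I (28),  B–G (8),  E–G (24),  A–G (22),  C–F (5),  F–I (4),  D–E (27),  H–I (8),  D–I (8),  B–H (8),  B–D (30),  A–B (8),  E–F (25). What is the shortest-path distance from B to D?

A few of the B→D routes:
B→H→D: 8 + 21 = 29
B→H→I→D: 8 + 8 + 8 = 24
B→G→D: 8 + 25 = 33
B→D: 30
The minimum is 24.

24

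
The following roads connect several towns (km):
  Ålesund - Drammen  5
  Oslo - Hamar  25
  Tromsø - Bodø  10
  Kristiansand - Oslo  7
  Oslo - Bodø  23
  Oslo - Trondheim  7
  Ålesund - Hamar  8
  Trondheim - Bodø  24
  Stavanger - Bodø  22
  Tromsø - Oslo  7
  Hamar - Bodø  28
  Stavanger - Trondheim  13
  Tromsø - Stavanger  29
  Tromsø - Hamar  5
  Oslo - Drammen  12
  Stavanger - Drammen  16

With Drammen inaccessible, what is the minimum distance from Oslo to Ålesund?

20

Checking several routes:
Oslo - Tromsø - Bodø - Hamar - Ålesund: 7 + 10 + 28 + 8 = 53
Oslo - Bodø - Hamar - Ålesund: 23 + 28 + 8 = 59
Oslo - Hamar - Ålesund: 25 + 8 = 33
Oslo - Tromsø - Hamar - Ålesund: 7 + 5 + 8 = 20
Oslo - Bodø - Tromsø - Hamar - Ålesund: 23 + 10 + 5 + 8 = 46
Oslo - Trondheim - Bodø - Tromsø - Hamar - Ålesund: 7 + 24 + 10 + 5 + 8 = 54
The minimum is 20 km.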